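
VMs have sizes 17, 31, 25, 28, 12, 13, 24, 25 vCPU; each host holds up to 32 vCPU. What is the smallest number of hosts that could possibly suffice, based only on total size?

6

Total size = 17 + 31 + 25 + 28 + 12 + 13 + 24 + 25 = 175 vCPU.
⌈175 / 32⌉ = 6.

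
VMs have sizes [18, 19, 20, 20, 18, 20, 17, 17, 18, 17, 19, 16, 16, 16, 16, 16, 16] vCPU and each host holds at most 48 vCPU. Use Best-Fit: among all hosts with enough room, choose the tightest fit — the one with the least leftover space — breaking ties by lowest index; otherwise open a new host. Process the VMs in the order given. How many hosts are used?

Put 18 vCPU in host 1; 30 vCPU remain.
Put 19 vCPU in host 1; 11 vCPU remain.
Put 20 vCPU in host 2; 28 vCPU remain.
Put 20 vCPU in host 2; 8 vCPU remain.
Put 18 vCPU in host 3; 30 vCPU remain.
Put 20 vCPU in host 3; 10 vCPU remain.
Put 17 vCPU in host 4; 31 vCPU remain.
Put 17 vCPU in host 4; 14 vCPU remain.
Put 18 vCPU in host 5; 30 vCPU remain.
Put 17 vCPU in host 5; 13 vCPU remain.
Put 19 vCPU in host 6; 29 vCPU remain.
Put 16 vCPU in host 6; 13 vCPU remain.
Put 16 vCPU in host 7; 32 vCPU remain.
Put 16 vCPU in host 7; 16 vCPU remain.
Put 16 vCPU in host 7; 0 vCPU remain.
Put 16 vCPU in host 8; 32 vCPU remain.
Put 16 vCPU in host 8; 16 vCPU remain.

8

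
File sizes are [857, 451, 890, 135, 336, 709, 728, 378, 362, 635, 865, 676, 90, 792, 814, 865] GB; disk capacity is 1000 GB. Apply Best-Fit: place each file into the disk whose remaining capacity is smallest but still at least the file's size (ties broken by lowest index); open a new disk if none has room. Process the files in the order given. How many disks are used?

857 GB → disk 1 (remaining 143 GB)
451 GB → disk 2 (remaining 549 GB)
890 GB → disk 3 (remaining 110 GB)
135 GB → disk 1 (remaining 8 GB)
336 GB → disk 2 (remaining 213 GB)
709 GB → disk 4 (remaining 291 GB)
728 GB → disk 5 (remaining 272 GB)
378 GB → disk 6 (remaining 622 GB)
362 GB → disk 6 (remaining 260 GB)
635 GB → disk 7 (remaining 365 GB)
865 GB → disk 8 (remaining 135 GB)
676 GB → disk 9 (remaining 324 GB)
90 GB → disk 3 (remaining 20 GB)
792 GB → disk 10 (remaining 208 GB)
814 GB → disk 11 (remaining 186 GB)
865 GB → disk 12 (remaining 135 GB)
Final disks: [857,135] [451,336] [890,90] [709] [728] [378,362] [635] [865] [676] [792] [814] [865].

12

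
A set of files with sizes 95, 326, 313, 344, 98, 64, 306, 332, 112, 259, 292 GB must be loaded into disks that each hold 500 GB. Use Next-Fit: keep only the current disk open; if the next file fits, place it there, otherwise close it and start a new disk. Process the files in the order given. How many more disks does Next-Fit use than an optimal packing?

Next-Fit: [95,326] [313] [344,98] [64,306] [332,112] [259] [292] → 7 disks.
7 files exceed 250 GB (half the capacity), and no two of those can share a disk, so at least 7 disks are needed.
So 7 is already optimal.

0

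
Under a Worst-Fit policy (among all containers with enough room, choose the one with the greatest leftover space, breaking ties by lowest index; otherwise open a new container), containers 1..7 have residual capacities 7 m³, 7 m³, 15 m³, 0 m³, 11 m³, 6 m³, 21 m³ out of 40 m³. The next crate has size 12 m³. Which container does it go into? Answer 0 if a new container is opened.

7

Containers with room: container 3 (15 m³), container 7 (21 m³).
Most room is container 7 with 21 m³ free.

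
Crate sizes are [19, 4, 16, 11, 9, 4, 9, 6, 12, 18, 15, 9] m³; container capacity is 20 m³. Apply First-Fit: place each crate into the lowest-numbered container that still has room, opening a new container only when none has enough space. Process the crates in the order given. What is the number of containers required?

8

Put 19 m³ in container 1; 1 m³ remain.
Put 4 m³ in container 2; 16 m³ remain.
Put 16 m³ in container 2; 0 m³ remain.
Put 11 m³ in container 3; 9 m³ remain.
Put 9 m³ in container 3; 0 m³ remain.
Put 4 m³ in container 4; 16 m³ remain.
Put 9 m³ in container 4; 7 m³ remain.
Put 6 m³ in container 4; 1 m³ remain.
Put 12 m³ in container 5; 8 m³ remain.
Put 18 m³ in container 6; 2 m³ remain.
Put 15 m³ in container 7; 5 m³ remain.
Put 9 m³ in container 8; 11 m³ remain.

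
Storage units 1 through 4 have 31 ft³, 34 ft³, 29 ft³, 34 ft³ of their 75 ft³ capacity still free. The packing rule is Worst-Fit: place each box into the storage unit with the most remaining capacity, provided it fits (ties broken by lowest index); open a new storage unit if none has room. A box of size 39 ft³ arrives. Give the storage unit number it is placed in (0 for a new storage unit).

0

No storage unit has ≥ 39 ft³ free, so a new storage unit is opened.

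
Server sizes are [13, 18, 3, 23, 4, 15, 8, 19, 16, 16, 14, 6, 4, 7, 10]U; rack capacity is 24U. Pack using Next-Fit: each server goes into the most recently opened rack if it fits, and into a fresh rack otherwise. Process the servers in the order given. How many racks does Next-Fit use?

13U → rack 1 (remaining 11U)
18U → rack 2 (remaining 6U)
3U → rack 2 (remaining 3U)
23U → rack 3 (remaining 1U)
4U → rack 4 (remaining 20U)
15U → rack 4 (remaining 5U)
8U → rack 5 (remaining 16U)
19U → rack 6 (remaining 5U)
16U → rack 7 (remaining 8U)
16U → rack 8 (remaining 8U)
14U → rack 9 (remaining 10U)
6U → rack 9 (remaining 4U)
4U → rack 9 (remaining 0U)
7U → rack 10 (remaining 17U)
10U → rack 10 (remaining 7U)
Final racks: [13] [18,3] [23] [4,15] [8] [19] [16] [16] [14,6,4] [7,10].

10 racks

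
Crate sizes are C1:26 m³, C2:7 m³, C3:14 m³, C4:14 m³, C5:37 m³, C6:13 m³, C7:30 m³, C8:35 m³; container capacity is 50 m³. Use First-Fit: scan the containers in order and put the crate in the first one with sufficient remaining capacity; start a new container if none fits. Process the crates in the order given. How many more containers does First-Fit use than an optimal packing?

First-Fit: [26,7,14] [14,13] [37] [30] [35] → 5 containers.
Total size 176 m³; any packing needs at least ⌈176/50⌉ = 4 containers.
An optimal packing achieves that bound: [37,13] [35,14] [30,14] [26,7] → 4 containers.
Excess: 5 − 4 = 1.

1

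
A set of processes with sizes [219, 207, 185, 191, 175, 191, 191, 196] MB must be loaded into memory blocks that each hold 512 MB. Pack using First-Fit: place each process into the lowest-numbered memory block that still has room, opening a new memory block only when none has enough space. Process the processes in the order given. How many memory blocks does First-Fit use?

4

Put 219 MB in memory block 1; 293 MB remain.
Put 207 MB in memory block 1; 86 MB remain.
Put 185 MB in memory block 2; 327 MB remain.
Put 191 MB in memory block 2; 136 MB remain.
Put 175 MB in memory block 3; 337 MB remain.
Put 191 MB in memory block 3; 146 MB remain.
Put 191 MB in memory block 4; 321 MB remain.
Put 196 MB in memory block 4; 125 MB remain.
Final memory blocks: [219,207] [185,191] [175,191] [191,196].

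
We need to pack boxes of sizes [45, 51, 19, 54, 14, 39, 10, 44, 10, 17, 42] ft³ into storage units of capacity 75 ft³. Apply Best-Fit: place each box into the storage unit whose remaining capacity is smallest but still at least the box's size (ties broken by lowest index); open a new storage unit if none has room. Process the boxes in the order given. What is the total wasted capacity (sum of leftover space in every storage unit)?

45 ft³ → storage unit 1 (remaining 30 ft³)
51 ft³ → storage unit 2 (remaining 24 ft³)
19 ft³ → storage unit 2 (remaining 5 ft³)
54 ft³ → storage unit 3 (remaining 21 ft³)
14 ft³ → storage unit 3 (remaining 7 ft³)
39 ft³ → storage unit 4 (remaining 36 ft³)
10 ft³ → storage unit 1 (remaining 20 ft³)
44 ft³ → storage unit 5 (remaining 31 ft³)
10 ft³ → storage unit 1 (remaining 10 ft³)
17 ft³ → storage unit 5 (remaining 14 ft³)
42 ft³ → storage unit 6 (remaining 33 ft³)
6 storage units × 75 ft³ = 450 ft³; used 345 ft³; unused 105 ft³.

105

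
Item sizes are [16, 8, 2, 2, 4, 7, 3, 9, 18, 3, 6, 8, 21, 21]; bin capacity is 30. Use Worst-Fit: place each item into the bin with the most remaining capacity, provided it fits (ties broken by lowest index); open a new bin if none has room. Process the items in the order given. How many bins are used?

5

16 → bin 1 (remaining 14)
8 → bin 1 (remaining 6)
2 → bin 1 (remaining 4)
2 → bin 1 (remaining 2)
4 → bin 2 (remaining 26)
7 → bin 2 (remaining 19)
3 → bin 2 (remaining 16)
9 → bin 2 (remaining 7)
18 → bin 3 (remaining 12)
3 → bin 3 (remaining 9)
6 → bin 3 (remaining 3)
8 → bin 4 (remaining 22)
21 → bin 4 (remaining 1)
21 → bin 5 (remaining 9)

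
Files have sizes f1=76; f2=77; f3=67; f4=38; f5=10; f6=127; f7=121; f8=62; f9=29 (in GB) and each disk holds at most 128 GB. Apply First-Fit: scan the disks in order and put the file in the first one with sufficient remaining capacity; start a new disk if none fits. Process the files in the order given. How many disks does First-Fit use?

6 disks

disk 1: place f1 (76 GB), 52 GB left
disk 2: place f2 (77 GB), 51 GB left
disk 3: place f3 (67 GB), 61 GB left
disk 1: place f4 (38 GB), 14 GB left
disk 1: place f5 (10 GB), 4 GB left
disk 4: place f6 (127 GB), 1 GB left
disk 5: place f7 (121 GB), 7 GB left
disk 6: place f8 (62 GB), 66 GB left
disk 2: place f9 (29 GB), 22 GB left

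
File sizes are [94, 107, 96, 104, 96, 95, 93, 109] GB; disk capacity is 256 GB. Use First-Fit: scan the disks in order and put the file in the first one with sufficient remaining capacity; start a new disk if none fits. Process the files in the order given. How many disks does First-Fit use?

disk 1: place 94 GB, 162 GB left
disk 1: place 107 GB, 55 GB left
disk 2: place 96 GB, 160 GB left
disk 2: place 104 GB, 56 GB left
disk 3: place 96 GB, 160 GB left
disk 3: place 95 GB, 65 GB left
disk 4: place 93 GB, 163 GB left
disk 4: place 109 GB, 54 GB left

4 disks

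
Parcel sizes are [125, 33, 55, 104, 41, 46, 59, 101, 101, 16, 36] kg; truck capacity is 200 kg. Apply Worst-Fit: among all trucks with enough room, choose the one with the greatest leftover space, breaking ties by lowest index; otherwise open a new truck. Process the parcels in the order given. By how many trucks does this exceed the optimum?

1

Worst-Fit: [125,33,41] [55,104] [46,59] [101,16] [101,36] → 5 trucks.
Total size 717 kg; any packing needs at least ⌈717/200⌉ = 4 trucks.
An optimal packing achieves that bound: [125,59,16] [104,55,41] [101,46,36] [101,33] → 4 trucks.
Excess: 5 − 4 = 1.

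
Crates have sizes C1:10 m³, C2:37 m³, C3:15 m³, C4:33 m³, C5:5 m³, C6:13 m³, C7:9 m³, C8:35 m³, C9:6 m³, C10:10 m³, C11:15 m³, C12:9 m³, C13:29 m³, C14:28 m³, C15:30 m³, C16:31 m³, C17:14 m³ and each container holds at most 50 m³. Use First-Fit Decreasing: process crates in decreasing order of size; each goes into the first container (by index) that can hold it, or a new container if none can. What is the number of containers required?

7

Sorted descending: 37, 35, 33, 31, 30, 29, 28, 15, 15, 14, 13, 10, 10, 9, 9, 6, 5.
container 1: place 37 m³, 13 m³ left
container 2: place 35 m³, 15 m³ left
container 3: place 33 m³, 17 m³ left
container 4: place 31 m³, 19 m³ left
container 5: place 30 m³, 20 m³ left
container 6: place 29 m³, 21 m³ left
container 7: place 28 m³, 22 m³ left
container 2: place 15 m³, 0 m³ left
container 3: place 15 m³, 2 m³ left
container 4: place 14 m³, 5 m³ left
container 1: place 13 m³, 0 m³ left
container 5: place 10 m³, 10 m³ left
container 5: place 10 m³, 0 m³ left
container 6: place 9 m³, 12 m³ left
container 6: place 9 m³, 3 m³ left
container 7: place 6 m³, 16 m³ left
container 4: place 5 m³, 0 m³ left
Final containers: [37,13] [35,15] [33,15] [31,14,5] [30,10,10] [29,9,9] [28,6].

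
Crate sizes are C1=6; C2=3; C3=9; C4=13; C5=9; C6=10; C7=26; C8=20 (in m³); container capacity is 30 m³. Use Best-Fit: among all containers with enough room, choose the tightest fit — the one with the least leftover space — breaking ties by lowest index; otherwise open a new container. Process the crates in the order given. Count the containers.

Put C1 (6 m³) in container 1; 24 m³ remain.
Put C2 (3 m³) in container 1; 21 m³ remain.
Put C3 (9 m³) in container 1; 12 m³ remain.
Put C4 (13 m³) in container 2; 17 m³ remain.
Put C5 (9 m³) in container 1; 3 m³ remain.
Put C6 (10 m³) in container 2; 7 m³ remain.
Put C7 (26 m³) in container 3; 4 m³ remain.
Put C8 (20 m³) in container 4; 10 m³ remain.
Final containers: [6,3,9,9] [13,10] [26] [20].

4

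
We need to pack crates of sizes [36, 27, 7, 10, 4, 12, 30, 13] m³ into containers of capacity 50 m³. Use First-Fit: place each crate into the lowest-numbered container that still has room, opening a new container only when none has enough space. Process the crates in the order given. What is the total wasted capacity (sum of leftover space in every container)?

36 m³ → container 1 (remaining 14 m³)
27 m³ → container 2 (remaining 23 m³)
7 m³ → container 1 (remaining 7 m³)
10 m³ → container 2 (remaining 13 m³)
4 m³ → container 1 (remaining 3 m³)
12 m³ → container 2 (remaining 1 m³)
30 m³ → container 3 (remaining 20 m³)
13 m³ → container 3 (remaining 7 m³)
3 containers × 50 m³ = 150 m³; used 139 m³; unused 11 m³.

11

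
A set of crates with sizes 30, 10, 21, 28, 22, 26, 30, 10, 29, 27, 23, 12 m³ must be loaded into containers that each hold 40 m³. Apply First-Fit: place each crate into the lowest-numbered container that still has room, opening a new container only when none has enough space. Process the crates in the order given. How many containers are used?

container 1: place 30 m³, 10 m³ left
container 1: place 10 m³, 0 m³ left
container 2: place 21 m³, 19 m³ left
container 3: place 28 m³, 12 m³ left
container 4: place 22 m³, 18 m³ left
container 5: place 26 m³, 14 m³ left
container 6: place 30 m³, 10 m³ left
container 2: place 10 m³, 9 m³ left
container 7: place 29 m³, 11 m³ left
container 8: place 27 m³, 13 m³ left
container 9: place 23 m³, 17 m³ left
container 3: place 12 m³, 0 m³ left
Final containers: [30,10] [21,10] [28,12] [22] [26] [30] [29] [27] [23].

9 containers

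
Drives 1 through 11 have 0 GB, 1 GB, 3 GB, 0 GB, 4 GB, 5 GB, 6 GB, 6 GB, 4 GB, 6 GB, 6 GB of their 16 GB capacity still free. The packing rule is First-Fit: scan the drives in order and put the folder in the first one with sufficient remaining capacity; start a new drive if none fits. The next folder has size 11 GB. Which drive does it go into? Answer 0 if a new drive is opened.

No drive has ≥ 11 GB free, so a new drive is opened.

0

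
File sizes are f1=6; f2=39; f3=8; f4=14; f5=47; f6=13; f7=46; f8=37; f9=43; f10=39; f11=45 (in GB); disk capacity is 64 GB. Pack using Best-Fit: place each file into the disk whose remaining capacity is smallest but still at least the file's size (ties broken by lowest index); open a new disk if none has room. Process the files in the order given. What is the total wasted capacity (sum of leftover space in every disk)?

f1 (6 GB) → disk 1 (remaining 58 GB)
f2 (39 GB) → disk 1 (remaining 19 GB)
f3 (8 GB) → disk 1 (remaining 11 GB)
f4 (14 GB) → disk 2 (remaining 50 GB)
f5 (47 GB) → disk 2 (remaining 3 GB)
f6 (13 GB) → disk 3 (remaining 51 GB)
f7 (46 GB) → disk 3 (remaining 5 GB)
f8 (37 GB) → disk 4 (remaining 27 GB)
f9 (43 GB) → disk 5 (remaining 21 GB)
f10 (39 GB) → disk 6 (remaining 25 GB)
f11 (45 GB) → disk 7 (remaining 19 GB)
7 disks × 64 GB = 448 GB; used 337 GB; unused 111 GB.

111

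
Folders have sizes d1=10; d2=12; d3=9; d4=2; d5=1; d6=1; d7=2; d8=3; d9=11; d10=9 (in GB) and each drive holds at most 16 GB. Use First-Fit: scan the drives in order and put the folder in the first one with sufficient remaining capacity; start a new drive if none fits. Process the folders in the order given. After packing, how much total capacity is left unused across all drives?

drive 1: place d1 (10 GB), 6 GB left
drive 2: place d2 (12 GB), 4 GB left
drive 3: place d3 (9 GB), 7 GB left
drive 1: place d4 (2 GB), 4 GB left
drive 1: place d5 (1 GB), 3 GB left
drive 1: place d6 (1 GB), 2 GB left
drive 1: place d7 (2 GB), 0 GB left
drive 2: place d8 (3 GB), 1 GB left
drive 4: place d9 (11 GB), 5 GB left
drive 5: place d10 (9 GB), 7 GB left
5 drives × 16 GB = 80 GB; used 60 GB; unused 20 GB.

20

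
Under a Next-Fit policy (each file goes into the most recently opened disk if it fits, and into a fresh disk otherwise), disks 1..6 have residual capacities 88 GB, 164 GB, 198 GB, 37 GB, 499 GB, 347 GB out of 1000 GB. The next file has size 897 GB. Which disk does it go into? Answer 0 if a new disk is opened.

Next-Fit only looks at disk 6, which has 347 GB free.
897 GB does not fit, so a new disk is opened.

0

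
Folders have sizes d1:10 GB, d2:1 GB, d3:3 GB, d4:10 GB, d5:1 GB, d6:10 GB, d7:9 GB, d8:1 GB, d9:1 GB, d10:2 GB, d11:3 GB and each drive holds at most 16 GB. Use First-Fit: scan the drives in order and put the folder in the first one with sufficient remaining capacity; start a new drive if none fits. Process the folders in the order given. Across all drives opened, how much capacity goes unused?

drive 1: place d1 (10 GB), 6 GB left
drive 1: place d2 (1 GB), 5 GB left
drive 1: place d3 (3 GB), 2 GB left
drive 2: place d4 (10 GB), 6 GB left
drive 1: place d5 (1 GB), 1 GB left
drive 3: place d6 (10 GB), 6 GB left
drive 4: place d7 (9 GB), 7 GB left
drive 1: place d8 (1 GB), 0 GB left
drive 2: place d9 (1 GB), 5 GB left
drive 2: place d10 (2 GB), 3 GB left
drive 2: place d11 (3 GB), 0 GB left
4 drives × 16 GB = 64 GB; used 51 GB; unused 13 GB.

13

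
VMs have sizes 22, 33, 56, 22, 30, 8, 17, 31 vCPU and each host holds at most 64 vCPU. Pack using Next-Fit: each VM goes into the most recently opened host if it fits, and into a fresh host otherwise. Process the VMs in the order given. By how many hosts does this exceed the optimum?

Next-Fit: [22,33] [56] [22,30,8] [17,31] → 4 hosts.
Total size 219 vCPU; any packing needs at least ⌈219/64⌉ = 4 hosts.
So 4 is already optimal.

0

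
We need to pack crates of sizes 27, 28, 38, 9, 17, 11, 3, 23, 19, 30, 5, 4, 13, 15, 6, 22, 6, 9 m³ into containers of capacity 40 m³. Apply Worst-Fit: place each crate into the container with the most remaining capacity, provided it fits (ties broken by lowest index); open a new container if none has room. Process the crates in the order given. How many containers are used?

9

container 1: place 27 m³, 13 m³ left
container 2: place 28 m³, 12 m³ left
container 3: place 38 m³, 2 m³ left
container 1: place 9 m³, 4 m³ left
container 4: place 17 m³, 23 m³ left
container 4: place 11 m³, 12 m³ left
container 2: place 3 m³, 9 m³ left
container 5: place 23 m³, 17 m³ left
container 6: place 19 m³, 21 m³ left
container 7: place 30 m³, 10 m³ left
container 6: place 5 m³, 16 m³ left
container 5: place 4 m³, 13 m³ left
container 6: place 13 m³, 3 m³ left
container 8: place 15 m³, 25 m³ left
container 8: place 6 m³, 19 m³ left
container 9: place 22 m³, 18 m³ left
container 8: place 6 m³, 13 m³ left
container 9: place 9 m³, 9 m³ left
Final containers: [27,9] [28,3] [38] [17,11] [23,4] [19,5,13] [30] [15,6,6] [22,9].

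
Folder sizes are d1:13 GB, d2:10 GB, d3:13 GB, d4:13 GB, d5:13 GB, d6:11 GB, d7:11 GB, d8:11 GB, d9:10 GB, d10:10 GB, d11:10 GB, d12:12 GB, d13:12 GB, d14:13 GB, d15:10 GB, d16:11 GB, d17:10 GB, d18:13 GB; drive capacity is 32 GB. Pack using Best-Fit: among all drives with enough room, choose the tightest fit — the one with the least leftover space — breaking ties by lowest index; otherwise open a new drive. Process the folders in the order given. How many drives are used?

8 drives

d1 (13 GB) → drive 1 (remaining 19 GB)
d2 (10 GB) → drive 1 (remaining 9 GB)
d3 (13 GB) → drive 2 (remaining 19 GB)
d4 (13 GB) → drive 2 (remaining 6 GB)
d5 (13 GB) → drive 3 (remaining 19 GB)
d6 (11 GB) → drive 3 (remaining 8 GB)
d7 (11 GB) → drive 4 (remaining 21 GB)
d8 (11 GB) → drive 4 (remaining 10 GB)
d9 (10 GB) → drive 4 (remaining 0 GB)
d10 (10 GB) → drive 5 (remaining 22 GB)
d11 (10 GB) → drive 5 (remaining 12 GB)
d12 (12 GB) → drive 5 (remaining 0 GB)
d13 (12 GB) → drive 6 (remaining 20 GB)
d14 (13 GB) → drive 6 (remaining 7 GB)
d15 (10 GB) → drive 7 (remaining 22 GB)
d16 (11 GB) → drive 7 (remaining 11 GB)
d17 (10 GB) → drive 7 (remaining 1 GB)
d18 (13 GB) → drive 8 (remaining 19 GB)
Final drives: [13,10] [13,13] [13,11] [11,11,10] [10,10,12] [12,13] [10,11,10] [13].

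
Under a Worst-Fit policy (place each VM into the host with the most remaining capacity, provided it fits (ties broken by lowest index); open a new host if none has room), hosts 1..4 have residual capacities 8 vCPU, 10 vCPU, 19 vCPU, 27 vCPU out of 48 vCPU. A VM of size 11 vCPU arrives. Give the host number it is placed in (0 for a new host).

4

Hosts with room: host 3 (19 vCPU), host 4 (27 vCPU).
Most room is host 4 with 27 vCPU free.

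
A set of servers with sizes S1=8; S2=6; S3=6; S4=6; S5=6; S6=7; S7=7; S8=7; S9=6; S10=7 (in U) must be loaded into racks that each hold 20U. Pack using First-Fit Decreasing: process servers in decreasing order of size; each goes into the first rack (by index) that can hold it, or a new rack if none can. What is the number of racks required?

Sorted descending: 8, 7, 7, 7, 7, 6, 6, 6, 6, 6.
rack 1: place 8U, 12U left
rack 1: place 7U, 5U left
rack 2: place 7U, 13U left
rack 2: place 7U, 6U left
rack 3: place 7U, 13U left
rack 2: place 6U, 0U left
rack 3: place 6U, 7U left
rack 3: place 6U, 1U left
rack 4: place 6U, 14U left
rack 4: place 6U, 8U left
Final racks: [8,7] [7,7,6] [7,6,6] [6,6].

4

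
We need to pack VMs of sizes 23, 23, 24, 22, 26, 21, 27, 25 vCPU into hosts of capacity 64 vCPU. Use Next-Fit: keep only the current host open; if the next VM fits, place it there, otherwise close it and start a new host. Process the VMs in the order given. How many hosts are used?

23 vCPU → host 1 (remaining 41 vCPU)
23 vCPU → host 1 (remaining 18 vCPU)
24 vCPU → host 2 (remaining 40 vCPU)
22 vCPU → host 2 (remaining 18 vCPU)
26 vCPU → host 3 (remaining 38 vCPU)
21 vCPU → host 3 (remaining 17 vCPU)
27 vCPU → host 4 (remaining 37 vCPU)
25 vCPU → host 4 (remaining 12 vCPU)

4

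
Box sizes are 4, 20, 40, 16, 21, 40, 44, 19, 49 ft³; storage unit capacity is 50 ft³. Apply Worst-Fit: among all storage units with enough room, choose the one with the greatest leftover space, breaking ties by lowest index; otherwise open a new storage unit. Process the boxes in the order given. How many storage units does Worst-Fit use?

6

storage unit 1: place 4 ft³, 46 ft³ left
storage unit 1: place 20 ft³, 26 ft³ left
storage unit 2: place 40 ft³, 10 ft³ left
storage unit 1: place 16 ft³, 10 ft³ left
storage unit 3: place 21 ft³, 29 ft³ left
storage unit 4: place 40 ft³, 10 ft³ left
storage unit 5: place 44 ft³, 6 ft³ left
storage unit 3: place 19 ft³, 10 ft³ left
storage unit 6: place 49 ft³, 1 ft³ left
Final storage units: [4,20,16] [40] [21,19] [40] [44] [49].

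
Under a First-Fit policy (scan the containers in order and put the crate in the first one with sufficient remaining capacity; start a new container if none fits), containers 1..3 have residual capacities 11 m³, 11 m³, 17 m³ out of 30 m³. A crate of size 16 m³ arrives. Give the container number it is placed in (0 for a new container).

Containers with room: container 3 (17 m³).
The first with room is container 3.

3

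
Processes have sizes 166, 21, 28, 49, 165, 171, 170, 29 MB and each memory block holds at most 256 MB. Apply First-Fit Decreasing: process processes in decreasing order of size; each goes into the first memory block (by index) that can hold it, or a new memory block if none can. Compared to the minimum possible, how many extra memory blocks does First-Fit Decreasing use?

First-Fit Decreasing: [171,49,29] [170,28,21] [166] [165] → 4 memory blocks.
Total size 799 MB; any packing needs at least ⌈799/256⌉ = 4 memory blocks.
So 4 is already optimal.

0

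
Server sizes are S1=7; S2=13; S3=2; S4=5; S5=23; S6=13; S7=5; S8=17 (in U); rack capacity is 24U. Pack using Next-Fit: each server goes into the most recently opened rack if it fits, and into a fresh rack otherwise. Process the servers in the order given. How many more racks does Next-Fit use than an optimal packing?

Next-Fit: [7,13,2] [5] [23] [13,5] [17] → 5 racks.
Total size 85U; any packing needs at least ⌈85/24⌉ = 4 racks.
An optimal packing achieves that bound: [23] [17,7] [13,5,5] [13,2] → 4 racks.
Excess: 5 − 4 = 1.

1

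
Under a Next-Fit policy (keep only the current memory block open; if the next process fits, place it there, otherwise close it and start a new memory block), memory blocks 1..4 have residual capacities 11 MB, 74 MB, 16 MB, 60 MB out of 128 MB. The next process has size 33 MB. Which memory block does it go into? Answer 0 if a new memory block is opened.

Next-Fit only looks at memory block 4, which has 60 MB free.
33 MB fits there.

4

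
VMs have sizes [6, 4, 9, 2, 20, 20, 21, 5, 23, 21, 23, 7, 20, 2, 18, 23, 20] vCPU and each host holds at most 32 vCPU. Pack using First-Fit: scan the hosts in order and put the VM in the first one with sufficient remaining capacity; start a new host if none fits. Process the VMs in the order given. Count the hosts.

11 hosts

Put 6 vCPU in host 1; 26 vCPU remain.
Put 4 vCPU in host 1; 22 vCPU remain.
Put 9 vCPU in host 1; 13 vCPU remain.
Put 2 vCPU in host 1; 11 vCPU remain.
Put 20 vCPU in host 2; 12 vCPU remain.
Put 20 vCPU in host 3; 12 vCPU remain.
Put 21 vCPU in host 4; 11 vCPU remain.
Put 5 vCPU in host 1; 6 vCPU remain.
Put 23 vCPU in host 5; 9 vCPU remain.
Put 21 vCPU in host 6; 11 vCPU remain.
Put 23 vCPU in host 7; 9 vCPU remain.
Put 7 vCPU in host 2; 5 vCPU remain.
Put 20 vCPU in host 8; 12 vCPU remain.
Put 2 vCPU in host 1; 4 vCPU remain.
Put 18 vCPU in host 9; 14 vCPU remain.
Put 23 vCPU in host 10; 9 vCPU remain.
Put 20 vCPU in host 11; 12 vCPU remain.
Final hosts: [6,4,9,2,5,2] [20,7] [20] [21] [23] [21] [23] [20] [18] [23] [20].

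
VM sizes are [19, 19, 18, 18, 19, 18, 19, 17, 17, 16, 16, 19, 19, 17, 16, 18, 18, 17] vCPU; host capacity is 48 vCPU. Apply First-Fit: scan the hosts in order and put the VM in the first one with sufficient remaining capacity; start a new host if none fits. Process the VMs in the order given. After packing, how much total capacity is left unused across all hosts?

112

Put 19 vCPU in host 1; 29 vCPU remain.
Put 19 vCPU in host 1; 10 vCPU remain.
Put 18 vCPU in host 2; 30 vCPU remain.
Put 18 vCPU in host 2; 12 vCPU remain.
Put 19 vCPU in host 3; 29 vCPU remain.
Put 18 vCPU in host 3; 11 vCPU remain.
Put 19 vCPU in host 4; 29 vCPU remain.
Put 17 vCPU in host 4; 12 vCPU remain.
Put 17 vCPU in host 5; 31 vCPU remain.
Put 16 vCPU in host 5; 15 vCPU remain.
Put 16 vCPU in host 6; 32 vCPU remain.
Put 19 vCPU in host 6; 13 vCPU remain.
Put 19 vCPU in host 7; 29 vCPU remain.
Put 17 vCPU in host 7; 12 vCPU remain.
Put 16 vCPU in host 8; 32 vCPU remain.
Put 18 vCPU in host 8; 14 vCPU remain.
Put 18 vCPU in host 9; 30 vCPU remain.
Put 17 vCPU in host 9; 13 vCPU remain.
9 hosts × 48 vCPU = 432 vCPU; used 320 vCPU; unused 112 vCPU.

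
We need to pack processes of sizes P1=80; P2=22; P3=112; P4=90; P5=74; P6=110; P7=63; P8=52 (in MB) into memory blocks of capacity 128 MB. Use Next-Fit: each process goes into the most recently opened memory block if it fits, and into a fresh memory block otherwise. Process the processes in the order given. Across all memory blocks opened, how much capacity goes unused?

165

memory block 1: place P1 (80 MB), 48 MB left
memory block 1: place P2 (22 MB), 26 MB left
memory block 2: place P3 (112 MB), 16 MB left
memory block 3: place P4 (90 MB), 38 MB left
memory block 4: place P5 (74 MB), 54 MB left
memory block 5: place P6 (110 MB), 18 MB left
memory block 6: place P7 (63 MB), 65 MB left
memory block 6: place P8 (52 MB), 13 MB left
6 memory blocks × 128 MB = 768 MB; used 603 MB; unused 165 MB.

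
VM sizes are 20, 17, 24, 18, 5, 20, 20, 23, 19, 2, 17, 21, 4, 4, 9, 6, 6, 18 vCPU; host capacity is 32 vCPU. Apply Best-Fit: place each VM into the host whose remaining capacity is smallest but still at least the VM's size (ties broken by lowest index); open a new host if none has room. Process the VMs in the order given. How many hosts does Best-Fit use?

host 1: place 20 vCPU, 12 vCPU left
host 2: place 17 vCPU, 15 vCPU left
host 3: place 24 vCPU, 8 vCPU left
host 4: place 18 vCPU, 14 vCPU left
host 3: place 5 vCPU, 3 vCPU left
host 5: place 20 vCPU, 12 vCPU left
host 6: place 20 vCPU, 12 vCPU left
host 7: place 23 vCPU, 9 vCPU left
host 8: place 19 vCPU, 13 vCPU left
host 3: place 2 vCPU, 1 vCPU left
host 9: place 17 vCPU, 15 vCPU left
host 10: place 21 vCPU, 11 vCPU left
host 7: place 4 vCPU, 5 vCPU left
host 7: place 4 vCPU, 1 vCPU left
host 10: place 9 vCPU, 2 vCPU left
host 1: place 6 vCPU, 6 vCPU left
host 1: place 6 vCPU, 0 vCPU left
host 11: place 18 vCPU, 14 vCPU left

11 hosts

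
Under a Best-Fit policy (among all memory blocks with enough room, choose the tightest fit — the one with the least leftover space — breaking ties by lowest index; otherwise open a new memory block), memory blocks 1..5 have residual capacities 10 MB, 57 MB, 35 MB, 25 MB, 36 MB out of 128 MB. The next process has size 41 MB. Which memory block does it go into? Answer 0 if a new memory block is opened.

2

Memory blocks with room: memory block 2 (57 MB).
Tightest fit is memory block 2 with 57 MB free.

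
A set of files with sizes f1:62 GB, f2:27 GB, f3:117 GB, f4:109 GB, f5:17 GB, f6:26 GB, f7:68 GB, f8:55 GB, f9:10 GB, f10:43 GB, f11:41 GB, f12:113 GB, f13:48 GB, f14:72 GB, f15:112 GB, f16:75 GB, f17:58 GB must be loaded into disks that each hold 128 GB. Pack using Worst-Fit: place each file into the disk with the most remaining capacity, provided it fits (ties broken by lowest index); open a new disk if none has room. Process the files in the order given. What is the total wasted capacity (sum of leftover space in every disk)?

f1 (62 GB) → disk 1 (remaining 66 GB)
f2 (27 GB) → disk 1 (remaining 39 GB)
f3 (117 GB) → disk 2 (remaining 11 GB)
f4 (109 GB) → disk 3 (remaining 19 GB)
f5 (17 GB) → disk 1 (remaining 22 GB)
f6 (26 GB) → disk 4 (remaining 102 GB)
f7 (68 GB) → disk 4 (remaining 34 GB)
f8 (55 GB) → disk 5 (remaining 73 GB)
f9 (10 GB) → disk 5 (remaining 63 GB)
f10 (43 GB) → disk 5 (remaining 20 GB)
f11 (41 GB) → disk 6 (remaining 87 GB)
f12 (113 GB) → disk 7 (remaining 15 GB)
f13 (48 GB) → disk 6 (remaining 39 GB)
f14 (72 GB) → disk 8 (remaining 56 GB)
f15 (112 GB) → disk 9 (remaining 16 GB)
f16 (75 GB) → disk 10 (remaining 53 GB)
f17 (58 GB) → disk 11 (remaining 70 GB)
11 disks × 128 GB = 1408 GB; used 1053 GB; unused 355 GB.

355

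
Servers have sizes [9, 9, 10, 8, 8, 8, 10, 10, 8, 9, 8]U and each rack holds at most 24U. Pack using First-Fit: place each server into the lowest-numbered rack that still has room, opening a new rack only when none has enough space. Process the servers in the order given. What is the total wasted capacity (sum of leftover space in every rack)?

Put 9U in rack 1; 15U remain.
Put 9U in rack 1; 6U remain.
Put 10U in rack 2; 14U remain.
Put 8U in rack 2; 6U remain.
Put 8U in rack 3; 16U remain.
Put 8U in rack 3; 8U remain.
Put 10U in rack 4; 14U remain.
Put 10U in rack 4; 4U remain.
Put 8U in rack 3; 0U remain.
Put 9U in rack 5; 15U remain.
Put 8U in rack 5; 7U remain.
5 racks × 24U = 120U; used 97U; unused 23U.

23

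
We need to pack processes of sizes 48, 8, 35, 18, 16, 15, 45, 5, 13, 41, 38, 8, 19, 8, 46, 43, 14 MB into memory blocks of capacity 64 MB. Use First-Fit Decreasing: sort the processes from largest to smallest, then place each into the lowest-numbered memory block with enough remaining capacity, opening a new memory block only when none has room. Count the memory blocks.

Sorted descending: 48, 46, 45, 43, 41, 38, 35, 19, 18, 16, 15, 14, 13, 8, 8, 8, 5.
memory block 1: place 48 MB, 16 MB left
memory block 2: place 46 MB, 18 MB left
memory block 3: place 45 MB, 19 MB left
memory block 4: place 43 MB, 21 MB left
memory block 5: place 41 MB, 23 MB left
memory block 6: place 38 MB, 26 MB left
memory block 7: place 35 MB, 29 MB left
memory block 3: place 19 MB, 0 MB left
memory block 2: place 18 MB, 0 MB left
memory block 1: place 16 MB, 0 MB left
memory block 4: place 15 MB, 6 MB left
memory block 5: place 14 MB, 9 MB left
memory block 6: place 13 MB, 13 MB left
memory block 5: place 8 MB, 1 MB left
memory block 6: place 8 MB, 5 MB left
memory block 7: place 8 MB, 21 MB left
memory block 4: place 5 MB, 1 MB left

7 memory blocks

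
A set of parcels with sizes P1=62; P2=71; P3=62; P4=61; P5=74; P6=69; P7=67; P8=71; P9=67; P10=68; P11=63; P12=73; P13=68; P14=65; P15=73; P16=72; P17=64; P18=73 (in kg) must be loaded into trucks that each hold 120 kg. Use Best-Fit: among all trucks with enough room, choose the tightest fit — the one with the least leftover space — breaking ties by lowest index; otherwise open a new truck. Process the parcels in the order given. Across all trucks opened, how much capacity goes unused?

937

Put P1 (62 kg) in truck 1; 58 kg remain.
Put P2 (71 kg) in truck 2; 49 kg remain.
Put P3 (62 kg) in truck 3; 58 kg remain.
Put P4 (61 kg) in truck 4; 59 kg remain.
Put P5 (74 kg) in truck 5; 46 kg remain.
Put P6 (69 kg) in truck 6; 51 kg remain.
Put P7 (67 kg) in truck 7; 53 kg remain.
Put P8 (71 kg) in truck 8; 49 kg remain.
Put P9 (67 kg) in truck 9; 53 kg remain.
Put P10 (68 kg) in truck 10; 52 kg remain.
Put P11 (63 kg) in truck 11; 57 kg remain.
Put P12 (73 kg) in truck 12; 47 kg remain.
Put P13 (68 kg) in truck 13; 52 kg remain.
Put P14 (65 kg) in truck 14; 55 kg remain.
Put P15 (73 kg) in truck 15; 47 kg remain.
Put P16 (72 kg) in truck 16; 48 kg remain.
Put P17 (64 kg) in truck 17; 56 kg remain.
Put P18 (73 kg) in truck 18; 47 kg remain.
18 trucks × 120 kg = 2160 kg; used 1223 kg; unused 937 kg.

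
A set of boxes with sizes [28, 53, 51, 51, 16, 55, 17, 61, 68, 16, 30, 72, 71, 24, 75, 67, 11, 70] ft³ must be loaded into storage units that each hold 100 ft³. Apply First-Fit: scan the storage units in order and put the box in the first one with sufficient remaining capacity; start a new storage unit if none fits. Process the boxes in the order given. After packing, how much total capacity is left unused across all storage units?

storage unit 1: place 28 ft³, 72 ft³ left
storage unit 1: place 53 ft³, 19 ft³ left
storage unit 2: place 51 ft³, 49 ft³ left
storage unit 3: place 51 ft³, 49 ft³ left
storage unit 1: place 16 ft³, 3 ft³ left
storage unit 4: place 55 ft³, 45 ft³ left
storage unit 2: place 17 ft³, 32 ft³ left
storage unit 5: place 61 ft³, 39 ft³ left
storage unit 6: place 68 ft³, 32 ft³ left
storage unit 2: place 16 ft³, 16 ft³ left
storage unit 3: place 30 ft³, 19 ft³ left
storage unit 7: place 72 ft³, 28 ft³ left
storage unit 8: place 71 ft³, 29 ft³ left
storage unit 4: place 24 ft³, 21 ft³ left
storage unit 9: place 75 ft³, 25 ft³ left
storage unit 10: place 67 ft³, 33 ft³ left
storage unit 2: place 11 ft³, 5 ft³ left
storage unit 11: place 70 ft³, 30 ft³ left
11 storage units × 100 ft³ = 1100 ft³; used 836 ft³; unused 264 ft³.

264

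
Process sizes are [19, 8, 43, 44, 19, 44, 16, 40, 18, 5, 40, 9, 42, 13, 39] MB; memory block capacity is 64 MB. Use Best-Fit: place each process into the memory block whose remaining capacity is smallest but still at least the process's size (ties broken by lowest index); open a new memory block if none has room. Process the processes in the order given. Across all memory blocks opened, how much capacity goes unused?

113

19 MB → memory block 1 (remaining 45 MB)
8 MB → memory block 1 (remaining 37 MB)
43 MB → memory block 2 (remaining 21 MB)
44 MB → memory block 3 (remaining 20 MB)
19 MB → memory block 3 (remaining 1 MB)
44 MB → memory block 4 (remaining 20 MB)
16 MB → memory block 4 (remaining 4 MB)
40 MB → memory block 5 (remaining 24 MB)
18 MB → memory block 2 (remaining 3 MB)
5 MB → memory block 5 (remaining 19 MB)
40 MB → memory block 6 (remaining 24 MB)
9 MB → memory block 5 (remaining 10 MB)
42 MB → memory block 7 (remaining 22 MB)
13 MB → memory block 7 (remaining 9 MB)
39 MB → memory block 8 (remaining 25 MB)
8 memory blocks × 64 MB = 512 MB; used 399 MB; unused 113 MB.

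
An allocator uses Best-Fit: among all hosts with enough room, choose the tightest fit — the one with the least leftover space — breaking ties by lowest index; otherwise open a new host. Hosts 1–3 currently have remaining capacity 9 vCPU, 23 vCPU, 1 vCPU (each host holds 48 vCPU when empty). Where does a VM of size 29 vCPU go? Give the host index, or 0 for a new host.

No host has ≥ 29 vCPU free, so a new host is opened.

0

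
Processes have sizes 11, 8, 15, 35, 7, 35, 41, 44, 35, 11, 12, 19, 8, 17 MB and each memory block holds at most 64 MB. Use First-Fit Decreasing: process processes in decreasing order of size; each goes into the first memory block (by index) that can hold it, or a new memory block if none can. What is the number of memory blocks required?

Sorted descending: 44, 41, 35, 35, 35, 19, 17, 15, 12, 11, 11, 8, 8, 7.
memory block 1: place 44 MB, 20 MB left
memory block 2: place 41 MB, 23 MB left
memory block 3: place 35 MB, 29 MB left
memory block 4: place 35 MB, 29 MB left
memory block 5: place 35 MB, 29 MB left
memory block 1: place 19 MB, 1 MB left
memory block 2: place 17 MB, 6 MB left
memory block 3: place 15 MB, 14 MB left
memory block 3: place 12 MB, 2 MB left
memory block 4: place 11 MB, 18 MB left
memory block 4: place 11 MB, 7 MB left
memory block 5: place 8 MB, 21 MB left
memory block 5: place 8 MB, 13 MB left
memory block 4: place 7 MB, 0 MB left

5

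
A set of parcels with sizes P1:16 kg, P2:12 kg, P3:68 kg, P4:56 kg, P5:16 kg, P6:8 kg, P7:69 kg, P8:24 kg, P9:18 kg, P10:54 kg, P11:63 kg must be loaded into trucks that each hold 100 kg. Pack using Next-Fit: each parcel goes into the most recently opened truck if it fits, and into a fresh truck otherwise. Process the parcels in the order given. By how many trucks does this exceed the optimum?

Next-Fit: [16,12,68] [56,16,8] [69,24] [18,54] [63] → 5 trucks.
Total size 404 kg; any packing needs at least ⌈404/100⌉ = 5 trucks.
So 5 is already optimal.

0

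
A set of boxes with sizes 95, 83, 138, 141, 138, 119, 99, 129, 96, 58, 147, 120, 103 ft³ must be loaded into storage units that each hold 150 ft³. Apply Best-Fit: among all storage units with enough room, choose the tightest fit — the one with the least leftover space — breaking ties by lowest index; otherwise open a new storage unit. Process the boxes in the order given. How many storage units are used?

Put 95 ft³ in storage unit 1; 55 ft³ remain.
Put 83 ft³ in storage unit 2; 67 ft³ remain.
Put 138 ft³ in storage unit 3; 12 ft³ remain.
Put 141 ft³ in storage unit 4; 9 ft³ remain.
Put 138 ft³ in storage unit 5; 12 ft³ remain.
Put 119 ft³ in storage unit 6; 31 ft³ remain.
Put 99 ft³ in storage unit 7; 51 ft³ remain.
Put 129 ft³ in storage unit 8; 21 ft³ remain.
Put 96 ft³ in storage unit 9; 54 ft³ remain.
Put 58 ft³ in storage unit 2; 9 ft³ remain.
Put 147 ft³ in storage unit 10; 3 ft³ remain.
Put 120 ft³ in storage unit 11; 30 ft³ remain.
Put 103 ft³ in storage unit 12; 47 ft³ remain.
Final storage units: [95] [83,58] [138] [141] [138] [119] [99] [129] [96] [147] [120] [103].

12 storage units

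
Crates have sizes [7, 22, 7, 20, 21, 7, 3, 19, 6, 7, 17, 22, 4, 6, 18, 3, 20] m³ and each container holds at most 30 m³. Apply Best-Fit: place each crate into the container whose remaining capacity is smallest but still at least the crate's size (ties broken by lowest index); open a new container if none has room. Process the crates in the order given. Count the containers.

container 1: place 7 m³, 23 m³ left
container 1: place 22 m³, 1 m³ left
container 2: place 7 m³, 23 m³ left
container 2: place 20 m³, 3 m³ left
container 3: place 21 m³, 9 m³ left
container 3: place 7 m³, 2 m³ left
container 2: place 3 m³, 0 m³ left
container 4: place 19 m³, 11 m³ left
container 4: place 6 m³, 5 m³ left
container 5: place 7 m³, 23 m³ left
container 5: place 17 m³, 6 m³ left
container 6: place 22 m³, 8 m³ left
container 4: place 4 m³, 1 m³ left
container 5: place 6 m³, 0 m³ left
container 7: place 18 m³, 12 m³ left
container 6: place 3 m³, 5 m³ left
container 8: place 20 m³, 10 m³ left
Final containers: [7,22] [7,20,3] [21,7] [19,6,4] [7,17,6] [22,3] [18] [20].

8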